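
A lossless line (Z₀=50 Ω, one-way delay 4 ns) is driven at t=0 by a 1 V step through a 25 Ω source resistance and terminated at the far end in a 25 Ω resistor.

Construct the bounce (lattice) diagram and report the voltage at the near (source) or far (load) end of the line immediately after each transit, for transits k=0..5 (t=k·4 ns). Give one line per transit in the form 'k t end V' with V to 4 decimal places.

0 0 source 0.6667
1 4 load 0.4444
2 8 source 0.5185
3 12 load 0.4938
4 16 source 0.5021
5 20 load 0.4993

Γ_L=-0.333333, Γ_S=-0.333333; launch V₁=1·50/75=0.666667
k=0 src: V=0.6667
k=1 load: inc=0.666667, refl=0.666667·-0.333333=-0.2222; V=0.000000+0.666667+-0.222222=0.4444
k=2 src: inc=-0.222222, refl=-0.222222·-0.333333=0.0741; V=0.666667+-0.222222+0.074074=0.5185
k=3 load: inc=0.074074, refl=0.074074·-0.333333=-0.0247; V=0.444444+0.074074+-0.024691=0.4938
k=4 src: inc=-0.024691, refl=-0.024691·-0.333333=0.0082; V=0.518519+-0.024691+0.008230=0.5021
k=5 load: inc=0.008230, refl=0.008230·-0.333333=-0.0027; V=0.493827+0.008230+-0.002743=0.4993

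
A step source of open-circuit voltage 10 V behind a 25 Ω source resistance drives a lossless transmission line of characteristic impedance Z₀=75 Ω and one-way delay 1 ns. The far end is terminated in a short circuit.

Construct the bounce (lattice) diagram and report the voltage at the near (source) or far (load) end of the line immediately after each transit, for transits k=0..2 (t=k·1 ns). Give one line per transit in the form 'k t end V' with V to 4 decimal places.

0 0 source 7.5000
1 1 load 0.0000
2 2 source 3.7500

Γ_L=-1.000000, Γ_S=-0.500000; launch V₁=10·75/100=7.500000
k=0 src: V=7.5000
k=1 load: inc=7.500000, refl=7.500000·-1.000000=-7.5000; V=0.000000+7.500000+-7.500000=0.0000
k=2 src: inc=-7.500000, refl=-7.500000·-0.500000=3.7500; V=7.500000+-7.500000+3.750000=3.7500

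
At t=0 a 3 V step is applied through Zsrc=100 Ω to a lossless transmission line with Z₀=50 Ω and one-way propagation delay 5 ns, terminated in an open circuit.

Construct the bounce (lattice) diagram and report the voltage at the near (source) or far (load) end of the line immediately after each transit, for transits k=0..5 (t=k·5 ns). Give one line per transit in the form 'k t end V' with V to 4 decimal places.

0 0 source 1.0000
1 5 load 2.0000
2 10 source 2.3333
3 15 load 2.6667
4 20 source 2.7778
5 25 load 2.8889

Γ_L=1.000000, Γ_S=0.333333; launch V₁=3·50/150=1.000000
k=0 src: V=1.0000
k=1 load: inc=1.000000, refl=1.000000·1.000000=1.0000; V=0.000000+1.000000+1.000000=2.0000
k=2 src: inc=1.000000, refl=1.000000·0.333333=0.3333; V=1.000000+1.000000+0.333333=2.3333
k=3 load: inc=0.333333, refl=0.333333·1.000000=0.3333; V=2.000000+0.333333+0.333333=2.6667
k=4 src: inc=0.333333, refl=0.333333·0.333333=0.1111; V=2.333333+0.333333+0.111111=2.7778
k=5 load: inc=0.111111, refl=0.111111·1.000000=0.1111; V=2.666667+0.111111+0.111111=2.8889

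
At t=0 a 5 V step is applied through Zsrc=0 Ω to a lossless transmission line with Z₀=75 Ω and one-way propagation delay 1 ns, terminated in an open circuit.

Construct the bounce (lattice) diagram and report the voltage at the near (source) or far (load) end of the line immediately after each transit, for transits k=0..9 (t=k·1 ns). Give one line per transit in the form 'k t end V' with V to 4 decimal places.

Γ_L=1.000000, Γ_S=-1.000000; launch V₁=5·75/75=5.000000
k=0 src: V=5.0000
k=1 load: inc=5.000000, refl=5.000000·1.000000=5.0000; V=0.000000+5.000000+5.000000=10.0000
k=2 src: inc=5.000000, refl=5.000000·-1.000000=-5.0000; V=5.000000+5.000000+-5.000000=5.0000
k=3 load: inc=-5.000000, refl=-5.000000·1.000000=-5.0000; V=10.000000+-5.000000+-5.000000=0.0000
k=4 src: inc=-5.000000, refl=-5.000000·-1.000000=5.0000; V=5.000000+-5.000000+5.000000=5.0000
k=5 load: inc=5.000000, refl=5.000000·1.000000=5.0000; V=0.000000+5.000000+5.000000=10.0000
k=6 src: inc=5.000000, refl=5.000000·-1.000000=-5.0000; V=5.000000+5.000000+-5.000000=5.0000
k=7 load: inc=-5.000000, refl=-5.000000·1.000000=-5.0000; V=10.000000+-5.000000+-5.000000=0.0000
k=8 src: inc=-5.000000, refl=-5.000000·-1.000000=5.0000; V=5.000000+-5.000000+5.000000=5.0000
k=9 load: inc=5.000000, refl=5.000000·1.000000=5.0000; V=0.000000+5.000000+5.000000=10.0000

0 0 source 5.0000
1 1 load 10.0000
2 2 source 5.0000
3 3 load 0.0000
4 4 source 5.0000
5 5 load 10.0000
6 6 source 5.0000
7 7 load 0.0000
8 8 source 5.0000
9 9 load 10.0000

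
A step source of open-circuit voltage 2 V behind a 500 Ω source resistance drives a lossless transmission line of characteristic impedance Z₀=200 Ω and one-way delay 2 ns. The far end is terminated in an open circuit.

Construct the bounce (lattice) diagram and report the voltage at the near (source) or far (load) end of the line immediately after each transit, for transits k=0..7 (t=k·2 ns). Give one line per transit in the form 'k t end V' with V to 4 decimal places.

Γ_L=1.000000, Γ_S=0.428571; launch V₁=2·200/700=0.571429
k=0 src: V=0.5714
k=1 load: inc=0.571429, refl=0.571429·1.000000=0.5714; V=0.000000+0.571429+0.571429=1.1429
k=2 src: inc=0.571429, refl=0.571429·0.428571=0.2449; V=0.571429+0.571429+0.244898=1.3878
k=3 load: inc=0.244898, refl=0.244898·1.000000=0.2449; V=1.142857+0.244898+0.244898=1.6327
k=4 src: inc=0.244898, refl=0.244898·0.428571=0.1050; V=1.387755+0.244898+0.104956=1.7376
k=5 load: inc=0.104956, refl=0.104956·1.000000=0.1050; V=1.632653+0.104956+0.104956=1.8426
k=6 src: inc=0.104956, refl=0.104956·0.428571=0.0450; V=1.737609+0.104956+0.044981=1.8875
k=7 load: inc=0.044981, refl=0.044981·1.000000=0.0450; V=1.842566+0.044981+0.044981=1.9325

0 0 source 0.5714
1 2 load 1.1429
2 4 source 1.3878
3 6 load 1.6327
4 8 source 1.7376
5 10 load 1.8426
6 12 source 1.8875
7 14 load 1.9325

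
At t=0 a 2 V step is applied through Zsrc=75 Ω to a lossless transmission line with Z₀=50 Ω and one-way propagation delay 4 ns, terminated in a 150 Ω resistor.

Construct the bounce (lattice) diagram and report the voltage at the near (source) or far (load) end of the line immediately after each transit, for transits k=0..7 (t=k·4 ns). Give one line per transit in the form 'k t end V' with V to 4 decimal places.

Γ_L=0.500000, Γ_S=0.200000; launch V₁=2·50/125=0.800000
k=0 src: V=0.8000
k=1 load: inc=0.800000, refl=0.800000·0.500000=0.4000; V=0.000000+0.800000+0.400000=1.2000
k=2 src: inc=0.400000, refl=0.400000·0.200000=0.0800; V=0.800000+0.400000+0.080000=1.2800
k=3 load: inc=0.080000, refl=0.080000·0.500000=0.0400; V=1.200000+0.080000+0.040000=1.3200
k=4 src: inc=0.040000, refl=0.040000·0.200000=0.0080; V=1.280000+0.040000+0.008000=1.3280
k=5 load: inc=0.008000, refl=0.008000·0.500000=0.0040; V=1.320000+0.008000+0.004000=1.3320
k=6 src: inc=0.004000, refl=0.004000·0.200000=0.0008; V=1.328000+0.004000+0.000800=1.3328
k=7 load: inc=0.000800, refl=0.000800·0.500000=0.0004; V=1.332000+0.000800+0.000400=1.3332

0 0 source 0.8000
1 4 load 1.2000
2 8 source 1.2800
3 12 load 1.3200
4 16 source 1.3280
5 20 load 1.3320
6 24 source 1.3328
7 28 load 1.3332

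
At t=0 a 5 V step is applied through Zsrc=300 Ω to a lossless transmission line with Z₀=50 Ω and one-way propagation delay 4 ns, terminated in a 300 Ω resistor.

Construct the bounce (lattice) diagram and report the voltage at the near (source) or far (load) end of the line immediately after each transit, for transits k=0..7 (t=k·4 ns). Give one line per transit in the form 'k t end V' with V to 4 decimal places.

Γ_L=0.714286, Γ_S=0.714286; launch V₁=5·50/350=0.714286
k=0 src: V=0.7143
k=1 load: inc=0.714286, refl=0.714286·0.714286=0.5102; V=0.000000+0.714286+0.510204=1.2245
k=2 src: inc=0.510204, refl=0.510204·0.714286=0.3644; V=0.714286+0.510204+0.364431=1.5889
k=3 load: inc=0.364431, refl=0.364431·0.714286=0.2603; V=1.224490+0.364431+0.260308=1.8492
k=4 src: inc=0.260308, refl=0.260308·0.714286=0.1859; V=1.588921+0.260308+0.185934=2.0352
k=5 load: inc=0.185934, refl=0.185934·0.714286=0.1328; V=1.849229+0.185934+0.132810=2.1680
k=6 src: inc=0.132810, refl=0.132810·0.714286=0.0949; V=2.035164+0.132810+0.094865=2.2628
k=7 load: inc=0.094865, refl=0.094865·0.714286=0.0678; V=2.167974+0.094865+0.067760=2.3306

0 0 source 0.7143
1 4 load 1.2245
2 8 source 1.5889
3 12 load 1.8492
4 16 source 2.0352
5 20 load 2.1680
6 24 source 2.2628
7 28 load 2.3306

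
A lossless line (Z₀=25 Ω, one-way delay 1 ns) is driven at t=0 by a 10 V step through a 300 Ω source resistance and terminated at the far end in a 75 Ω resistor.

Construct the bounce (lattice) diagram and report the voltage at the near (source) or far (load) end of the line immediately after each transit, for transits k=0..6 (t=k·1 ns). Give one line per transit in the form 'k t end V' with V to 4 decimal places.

0 0 source 0.7692
1 1 load 1.1538
2 2 source 1.4793
3 3 load 1.6420
4 4 source 1.7797
5 5 load 1.8485
6 6 source 1.9068

Γ_L=0.500000, Γ_S=0.846154; launch V₁=10·25/325=0.769231
k=0 src: V=0.7692
k=1 load: inc=0.769231, refl=0.769231·0.500000=0.3846; V=0.000000+0.769231+0.384615=1.1538
k=2 src: inc=0.384615, refl=0.384615·0.846154=0.3254; V=0.769231+0.384615+0.325444=1.4793
k=3 load: inc=0.325444, refl=0.325444·0.500000=0.1627; V=1.153846+0.325444+0.162722=1.6420
k=4 src: inc=0.162722, refl=0.162722·0.846154=0.1377; V=1.479290+0.162722+0.137688=1.7797
k=5 load: inc=0.137688, refl=0.137688·0.500000=0.0688; V=1.642012+0.137688+0.068844=1.8485
k=6 src: inc=0.068844, refl=0.068844·0.846154=0.0583; V=1.779700+0.068844+0.058253=1.9068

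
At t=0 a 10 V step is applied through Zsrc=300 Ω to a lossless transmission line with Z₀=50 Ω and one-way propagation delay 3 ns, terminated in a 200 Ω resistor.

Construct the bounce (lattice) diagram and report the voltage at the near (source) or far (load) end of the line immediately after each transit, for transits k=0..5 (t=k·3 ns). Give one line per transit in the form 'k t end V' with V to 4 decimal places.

Γ_L=0.600000, Γ_S=0.714286; launch V₁=10·50/350=1.428571
k=0 src: V=1.4286
k=1 load: inc=1.428571, refl=1.428571·0.600000=0.8571; V=0.000000+1.428571+0.857143=2.2857
k=2 src: inc=0.857143, refl=0.857143·0.714286=0.6122; V=1.428571+0.857143+0.612245=2.8980
k=3 load: inc=0.612245, refl=0.612245·0.600000=0.3673; V=2.285714+0.612245+0.367347=3.2653
k=4 src: inc=0.367347, refl=0.367347·0.714286=0.2624; V=2.897959+0.367347+0.262391=3.5277
k=5 load: inc=0.262391, refl=0.262391·0.600000=0.1574; V=3.265306+0.262391+0.157434=3.6851

0 0 source 1.4286
1 3 load 2.2857
2 6 source 2.8980
3 9 load 3.2653
4 12 source 3.5277
5 15 load 3.6851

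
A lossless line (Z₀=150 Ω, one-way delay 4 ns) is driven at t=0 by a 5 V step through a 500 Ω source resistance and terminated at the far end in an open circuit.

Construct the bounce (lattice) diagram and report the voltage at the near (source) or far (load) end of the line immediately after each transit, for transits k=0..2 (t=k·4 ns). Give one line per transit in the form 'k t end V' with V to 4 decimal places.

Γ_L=1.000000, Γ_S=0.538462; launch V₁=5·150/650=1.153846
k=0 src: V=1.1538
k=1 load: inc=1.153846, refl=1.153846·1.000000=1.1538; V=0.000000+1.153846+1.153846=2.3077
k=2 src: inc=1.153846, refl=1.153846·0.538462=0.6213; V=1.153846+1.153846+0.621302=2.9290

0 0 source 1.1538
1 4 load 2.3077
2 8 source 2.9290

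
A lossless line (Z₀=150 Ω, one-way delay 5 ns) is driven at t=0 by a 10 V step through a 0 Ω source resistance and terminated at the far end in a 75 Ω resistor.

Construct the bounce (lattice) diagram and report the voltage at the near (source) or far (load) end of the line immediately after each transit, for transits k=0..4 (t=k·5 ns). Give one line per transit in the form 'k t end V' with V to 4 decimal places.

0 0 source 10.0000
1 5 load 6.6667
2 10 source 10.0000
3 15 load 8.8889
4 20 source 10.0000

Γ_L=-0.333333, Γ_S=-1.000000; launch V₁=10·150/150=10.000000
k=0 src: V=10.0000
k=1 load: inc=10.000000, refl=10.000000·-0.333333=-3.3333; V=0.000000+10.000000+-3.333333=6.6667
k=2 src: inc=-3.333333, refl=-3.333333·-1.000000=3.3333; V=10.000000+-3.333333+3.333333=10.0000
k=3 load: inc=3.333333, refl=3.333333·-0.333333=-1.1111; V=6.666667+3.333333+-1.111111=8.8889
k=4 src: inc=-1.111111, refl=-1.111111·-1.000000=1.1111; V=10.000000+-1.111111+1.111111=10.0000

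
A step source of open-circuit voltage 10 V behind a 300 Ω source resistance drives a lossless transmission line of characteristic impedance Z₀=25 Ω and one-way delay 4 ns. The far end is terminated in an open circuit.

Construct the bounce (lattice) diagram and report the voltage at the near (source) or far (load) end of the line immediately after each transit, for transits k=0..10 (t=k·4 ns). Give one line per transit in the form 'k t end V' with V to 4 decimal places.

Γ_L=1.000000, Γ_S=0.846154; launch V₁=10·25/325=0.769231
k=0 src: V=0.7692
k=1 load: inc=0.769231, refl=0.769231·1.000000=0.7692; V=0.000000+0.769231+0.769231=1.5385
k=2 src: inc=0.769231, refl=0.769231·0.846154=0.6509; V=0.769231+0.769231+0.650888=2.1893
k=3 load: inc=0.650888, refl=0.650888·1.000000=0.6509; V=1.538462+0.650888+0.650888=2.8402
k=4 src: inc=0.650888, refl=0.650888·0.846154=0.5508; V=2.189349+0.650888+0.550751=3.3910
k=5 load: inc=0.550751, refl=0.550751·1.000000=0.5508; V=2.840237+0.550751+0.550751=3.9417
k=6 src: inc=0.550751, refl=0.550751·0.846154=0.4660; V=3.390988+0.550751+0.466020=4.4078
k=7 load: inc=0.466020, refl=0.466020·1.000000=0.4660; V=3.941739+0.466020+0.466020=4.8738
k=8 src: inc=0.466020, refl=0.466020·0.846154=0.3943; V=4.407759+0.466020+0.394325=5.2681
k=9 load: inc=0.394325, refl=0.394325·1.000000=0.3943; V=4.873779+0.394325+0.394325=5.6624
k=10 src: inc=0.394325, refl=0.394325·0.846154=0.3337; V=5.268104+0.394325+0.333659=5.9961

0 0 source 0.7692
1 4 load 1.5385
2 8 source 2.1893
3 12 load 2.8402
4 16 source 3.3910
5 20 load 3.9417
6 24 source 4.4078
7 28 load 4.8738
8 32 source 5.2681
9 36 load 5.6624
10 40 source 5.9961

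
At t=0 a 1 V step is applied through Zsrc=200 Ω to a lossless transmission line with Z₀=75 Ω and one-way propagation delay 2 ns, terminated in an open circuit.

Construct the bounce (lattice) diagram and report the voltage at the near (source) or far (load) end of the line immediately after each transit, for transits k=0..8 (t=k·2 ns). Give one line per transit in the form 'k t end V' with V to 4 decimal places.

Γ_L=1.000000, Γ_S=0.454545; launch V₁=1·75/275=0.272727
k=0 src: V=0.2727
k=1 load: inc=0.272727, refl=0.272727·1.000000=0.2727; V=0.000000+0.272727+0.272727=0.5455
k=2 src: inc=0.272727, refl=0.272727·0.454545=0.1240; V=0.272727+0.272727+0.123967=0.6694
k=3 load: inc=0.123967, refl=0.123967·1.000000=0.1240; V=0.545455+0.123967+0.123967=0.7934
k=4 src: inc=0.123967, refl=0.123967·0.454545=0.0563; V=0.669421+0.123967+0.056349=0.8497
k=5 load: inc=0.056349, refl=0.056349·1.000000=0.0563; V=0.793388+0.056349+0.056349=0.9061
k=6 src: inc=0.056349, refl=0.056349·0.454545=0.0256; V=0.849737+0.056349+0.025613=0.9317
k=7 load: inc=0.025613, refl=0.025613·1.000000=0.0256; V=0.906086+0.025613+0.025613=0.9573
k=8 src: inc=0.025613, refl=0.025613·0.454545=0.0116; V=0.931699+0.025613+0.011642=0.9690

0 0 source 0.2727
1 2 load 0.5455
2 4 source 0.6694
3 6 load 0.7934
4 8 source 0.8497
5 10 load 0.9061
6 12 source 0.9317
7 14 load 0.9573
8 16 source 0.9690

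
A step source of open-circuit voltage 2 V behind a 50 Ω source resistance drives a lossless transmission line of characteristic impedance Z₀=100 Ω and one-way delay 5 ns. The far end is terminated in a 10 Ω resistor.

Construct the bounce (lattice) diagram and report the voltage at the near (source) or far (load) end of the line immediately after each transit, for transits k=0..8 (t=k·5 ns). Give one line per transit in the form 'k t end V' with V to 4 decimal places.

0 0 source 1.3333
1 5 load 0.2424
2 10 source 0.6061
3 15 load 0.3085
4 20 source 0.4077
5 25 load 0.3266
6 30 source 0.3536
7 35 load 0.3315
8 40 source 0.3389

Γ_L=-0.818182, Γ_S=-0.333333; launch V₁=2·100/150=1.333333
k=0 src: V=1.3333
k=1 load: inc=1.333333, refl=1.333333·-0.818182=-1.0909; V=0.000000+1.333333+-1.090909=0.2424
k=2 src: inc=-1.090909, refl=-1.090909·-0.333333=0.3636; V=1.333333+-1.090909+0.363636=0.6061
k=3 load: inc=0.363636, refl=0.363636·-0.818182=-0.2975; V=0.242424+0.363636+-0.297521=0.3085
k=4 src: inc=-0.297521, refl=-0.297521·-0.333333=0.0992; V=0.606061+-0.297521+0.099174=0.4077
k=5 load: inc=0.099174, refl=0.099174·-0.818182=-0.0811; V=0.308540+0.099174+-0.081142=0.3266
k=6 src: inc=-0.081142, refl=-0.081142·-0.333333=0.0270; V=0.407713+-0.081142+0.027047=0.3536
k=7 load: inc=0.027047, refl=0.027047·-0.818182=-0.0221; V=0.326572+0.027047+-0.022130=0.3315
k=8 src: inc=-0.022130, refl=-0.022130·-0.333333=0.0074; V=0.353619+-0.022130+0.007377=0.3389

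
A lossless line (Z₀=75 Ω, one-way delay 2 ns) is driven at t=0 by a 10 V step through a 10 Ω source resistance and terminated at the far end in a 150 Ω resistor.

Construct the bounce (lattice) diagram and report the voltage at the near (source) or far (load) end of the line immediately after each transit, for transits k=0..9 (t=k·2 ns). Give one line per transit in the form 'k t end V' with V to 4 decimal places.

0 0 source 8.8235
1 2 load 11.7647
2 4 source 9.5156
3 6 load 8.7659
4 8 source 9.3392
5 10 load 9.5303
6 12 source 9.3841
7 14 load 9.3354
8 16 source 9.3727
9 18 load 9.3851

Γ_L=0.333333, Γ_S=-0.764706; launch V₁=10·75/85=8.823529
k=0 src: V=8.8235
k=1 load: inc=8.823529, refl=8.823529·0.333333=2.9412; V=0.000000+8.823529+2.941176=11.7647
k=2 src: inc=2.941176, refl=2.941176·-0.764706=-2.2491; V=8.823529+2.941176+-2.249135=9.5156
k=3 load: inc=-2.249135, refl=-2.249135·0.333333=-0.7497; V=11.764706+-2.249135+-0.749712=8.7659
k=4 src: inc=-0.749712, refl=-0.749712·-0.764706=0.5733; V=9.515571+-0.749712+0.573309=9.3392
k=5 load: inc=0.573309, refl=0.573309·0.333333=0.1911; V=8.765859+0.573309+0.191103=9.5303
k=6 src: inc=0.191103, refl=0.191103·-0.764706=-0.1461; V=9.339168+0.191103+-0.146138=9.3841
k=7 load: inc=-0.146138, refl=-0.146138·0.333333=-0.0487; V=9.530271+-0.146138+-0.048713=9.3354
k=8 src: inc=-0.048713, refl=-0.048713·-0.764706=0.0373; V=9.384134+-0.048713+0.037251=9.3727
k=9 load: inc=0.037251, refl=0.037251·0.333333=0.0124; V=9.335421+0.037251+0.012417=9.3851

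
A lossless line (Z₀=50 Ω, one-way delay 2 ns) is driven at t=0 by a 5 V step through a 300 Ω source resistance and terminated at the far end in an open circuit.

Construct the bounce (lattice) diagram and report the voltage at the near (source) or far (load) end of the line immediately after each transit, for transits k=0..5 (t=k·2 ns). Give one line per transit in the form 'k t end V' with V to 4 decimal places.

0 0 source 0.7143
1 2 load 1.4286
2 4 source 1.9388
3 6 load 2.4490
4 8 source 2.8134
5 10 load 3.1778

Γ_L=1.000000, Γ_S=0.714286; launch V₁=5·50/350=0.714286
k=0 src: V=0.7143
k=1 load: inc=0.714286, refl=0.714286·1.000000=0.7143; V=0.000000+0.714286+0.714286=1.4286
k=2 src: inc=0.714286, refl=0.714286·0.714286=0.5102; V=0.714286+0.714286+0.510204=1.9388
k=3 load: inc=0.510204, refl=0.510204·1.000000=0.5102; V=1.428571+0.510204+0.510204=2.4490
k=4 src: inc=0.510204, refl=0.510204·0.714286=0.3644; V=1.938776+0.510204+0.364431=2.8134
k=5 load: inc=0.364431, refl=0.364431·1.000000=0.3644; V=2.448980+0.364431+0.364431=3.1778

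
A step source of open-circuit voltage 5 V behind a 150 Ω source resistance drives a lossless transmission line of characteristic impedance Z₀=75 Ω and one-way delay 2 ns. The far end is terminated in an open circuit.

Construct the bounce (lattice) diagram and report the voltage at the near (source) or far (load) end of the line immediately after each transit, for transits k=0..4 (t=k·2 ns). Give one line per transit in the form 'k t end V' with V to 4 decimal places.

0 0 source 1.6667
1 2 load 3.3333
2 4 source 3.8889
3 6 load 4.4444
4 8 source 4.6296

Γ_L=1.000000, Γ_S=0.333333; launch V₁=5·75/225=1.666667
k=0 src: V=1.6667
k=1 load: inc=1.666667, refl=1.666667·1.000000=1.6667; V=0.000000+1.666667+1.666667=3.3333
k=2 src: inc=1.666667, refl=1.666667·0.333333=0.5556; V=1.666667+1.666667+0.555556=3.8889
k=3 load: inc=0.555556, refl=0.555556·1.000000=0.5556; V=3.333333+0.555556+0.555556=4.4444
k=4 src: inc=0.555556, refl=0.555556·0.333333=0.1852; V=3.888889+0.555556+0.185185=4.6296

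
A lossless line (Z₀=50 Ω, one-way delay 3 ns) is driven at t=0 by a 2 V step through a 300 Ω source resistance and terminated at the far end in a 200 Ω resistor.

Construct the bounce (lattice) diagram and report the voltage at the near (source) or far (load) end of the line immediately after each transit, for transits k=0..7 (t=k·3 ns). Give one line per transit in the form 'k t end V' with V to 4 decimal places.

0 0 source 0.2857
1 3 load 0.4571
2 6 source 0.5796
3 9 load 0.6531
4 12 source 0.7055
5 15 load 0.7370
6 18 source 0.7595
7 21 load 0.7730

Γ_L=0.600000, Γ_S=0.714286; launch V₁=2·50/350=0.285714
k=0 src: V=0.2857
k=1 load: inc=0.285714, refl=0.285714·0.600000=0.1714; V=0.000000+0.285714+0.171429=0.4571
k=2 src: inc=0.171429, refl=0.171429·0.714286=0.1224; V=0.285714+0.171429+0.122449=0.5796
k=3 load: inc=0.122449, refl=0.122449·0.600000=0.0735; V=0.457143+0.122449+0.073469=0.6531
k=4 src: inc=0.073469, refl=0.073469·0.714286=0.0525; V=0.579592+0.073469+0.052478=0.7055
k=5 load: inc=0.052478, refl=0.052478·0.600000=0.0315; V=0.653061+0.052478+0.031487=0.7370
k=6 src: inc=0.031487, refl=0.031487·0.714286=0.0225; V=0.705539+0.031487+0.022491=0.7595
k=7 load: inc=0.022491, refl=0.022491·0.600000=0.0135; V=0.737026+0.022491+0.013494=0.7730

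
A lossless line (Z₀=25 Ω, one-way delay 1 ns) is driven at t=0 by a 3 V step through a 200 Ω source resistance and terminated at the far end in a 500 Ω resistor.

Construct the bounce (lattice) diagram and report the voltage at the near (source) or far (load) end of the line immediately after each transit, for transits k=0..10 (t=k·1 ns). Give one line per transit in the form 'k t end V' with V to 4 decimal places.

0 0 source 0.3333
1 1 load 0.6349
2 2 source 0.8695
3 3 load 1.0817
4 4 source 1.2468
5 5 load 1.3961
6 6 source 1.5123
7 7 load 1.6174
8 8 source 1.6991
9 9 load 1.7731
10 10 source 1.8306

Γ_L=0.904762, Γ_S=0.777778; launch V₁=3·25/225=0.333333
k=0 src: V=0.3333
k=1 load: inc=0.333333, refl=0.333333·0.904762=0.3016; V=0.000000+0.333333+0.301587=0.6349
k=2 src: inc=0.301587, refl=0.301587·0.777778=0.2346; V=0.333333+0.301587+0.234568=0.8695
k=3 load: inc=0.234568, refl=0.234568·0.904762=0.2122; V=0.634921+0.234568+0.212228=1.0817
k=4 src: inc=0.212228, refl=0.212228·0.777778=0.1651; V=0.869489+0.212228+0.165066=1.2468
k=5 load: inc=0.165066, refl=0.165066·0.904762=0.1493; V=1.081717+0.165066+0.149346=1.3961
k=6 src: inc=0.149346, refl=0.149346·0.777778=0.1162; V=1.246783+0.149346+0.116158=1.5123
k=7 load: inc=0.116158, refl=0.116158·0.904762=0.1051; V=1.396129+0.116158+0.105095=1.6174
k=8 src: inc=0.105095, refl=0.105095·0.777778=0.0817; V=1.512286+0.105095+0.081741=1.6991
k=9 load: inc=0.081741, refl=0.081741·0.904762=0.0740; V=1.617382+0.081741+0.073956=1.7731
k=10 src: inc=0.073956, refl=0.073956·0.777778=0.0575; V=1.699122+0.073956+0.057521=1.8306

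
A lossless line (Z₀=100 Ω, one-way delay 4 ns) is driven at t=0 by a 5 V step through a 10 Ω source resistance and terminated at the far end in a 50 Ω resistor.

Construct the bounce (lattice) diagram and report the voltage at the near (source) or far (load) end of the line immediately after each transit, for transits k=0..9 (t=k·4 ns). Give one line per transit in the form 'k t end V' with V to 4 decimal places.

0 0 source 4.5455
1 4 load 3.0303
2 8 source 4.2700
3 12 load 3.8567
4 16 source 4.1948
5 20 load 4.0821
6 24 source 4.1744
7 28 load 4.1436
8 32 source 4.1688
9 36 load 4.1604

Γ_L=-0.333333, Γ_S=-0.818182; launch V₁=5·100/110=4.545455
k=0 src: V=4.5455
k=1 load: inc=4.545455, refl=4.545455·-0.333333=-1.5152; V=0.000000+4.545455+-1.515152=3.0303
k=2 src: inc=-1.515152, refl=-1.515152·-0.818182=1.2397; V=4.545455+-1.515152+1.239669=4.2700
k=3 load: inc=1.239669, refl=1.239669·-0.333333=-0.4132; V=3.030303+1.239669+-0.413223=3.8567
k=4 src: inc=-0.413223, refl=-0.413223·-0.818182=0.3381; V=4.269972+-0.413223+0.338092=4.1948
k=5 load: inc=0.338092, refl=0.338092·-0.333333=-0.1127; V=3.856749+0.338092+-0.112697=4.0821
k=6 src: inc=-0.112697, refl=-0.112697·-0.818182=0.0922; V=4.194841+-0.112697+0.092207=4.1744
k=7 load: inc=0.092207, refl=0.092207·-0.333333=-0.0307; V=4.082144+0.092207+-0.030736=4.1436
k=8 src: inc=-0.030736, refl=-0.030736·-0.818182=0.0251; V=4.174351+-0.030736+0.025147=4.1688
k=9 load: inc=0.025147, refl=0.025147·-0.333333=-0.0084; V=4.143615+0.025147+-0.008382=4.1604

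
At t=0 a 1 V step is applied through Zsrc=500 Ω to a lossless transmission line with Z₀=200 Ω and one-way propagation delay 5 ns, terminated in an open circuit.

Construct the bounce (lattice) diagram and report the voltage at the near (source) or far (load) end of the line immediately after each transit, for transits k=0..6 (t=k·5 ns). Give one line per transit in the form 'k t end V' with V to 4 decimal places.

0 0 source 0.2857
1 5 load 0.5714
2 10 source 0.6939
3 15 load 0.8163
4 20 source 0.8688
5 25 load 0.9213
6 30 source 0.9438

Γ_L=1.000000, Γ_S=0.428571; launch V₁=1·200/700=0.285714
k=0 src: V=0.2857
k=1 load: inc=0.285714, refl=0.285714·1.000000=0.2857; V=0.000000+0.285714+0.285714=0.5714
k=2 src: inc=0.285714, refl=0.285714·0.428571=0.1224; V=0.285714+0.285714+0.122449=0.6939
k=3 load: inc=0.122449, refl=0.122449·1.000000=0.1224; V=0.571429+0.122449+0.122449=0.8163
k=4 src: inc=0.122449, refl=0.122449·0.428571=0.0525; V=0.693878+0.122449+0.052478=0.8688
k=5 load: inc=0.052478, refl=0.052478·1.000000=0.0525; V=0.816327+0.052478+0.052478=0.9213
k=6 src: inc=0.052478, refl=0.052478·0.428571=0.0225; V=0.868805+0.052478+0.022491=0.9438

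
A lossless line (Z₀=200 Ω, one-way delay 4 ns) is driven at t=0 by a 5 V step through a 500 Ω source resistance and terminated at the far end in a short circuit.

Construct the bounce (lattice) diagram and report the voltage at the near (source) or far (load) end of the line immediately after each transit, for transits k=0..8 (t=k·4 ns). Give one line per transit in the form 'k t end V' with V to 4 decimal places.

Γ_L=-1.000000, Γ_S=0.428571; launch V₁=5·200/700=1.428571
k=0 src: V=1.4286
k=1 load: inc=1.428571, refl=1.428571·-1.000000=-1.4286; V=0.000000+1.428571+-1.428571=0.0000
k=2 src: inc=-1.428571, refl=-1.428571·0.428571=-0.6122; V=1.428571+-1.428571+-0.612245=-0.6122
k=3 load: inc=-0.612245, refl=-0.612245·-1.000000=0.6122; V=0.000000+-0.612245+0.612245=0.0000
k=4 src: inc=0.612245, refl=0.612245·0.428571=0.2624; V=-0.612245+0.612245+0.262391=0.2624
k=5 load: inc=0.262391, refl=0.262391·-1.000000=-0.2624; V=0.000000+0.262391+-0.262391=0.0000
k=6 src: inc=-0.262391, refl=-0.262391·0.428571=-0.1125; V=0.262391+-0.262391+-0.112453=-0.1125
k=7 load: inc=-0.112453, refl=-0.112453·-1.000000=0.1125; V=0.000000+-0.112453+0.112453=0.0000
k=8 src: inc=0.112453, refl=0.112453·0.428571=0.0482; V=-0.112453+0.112453+0.048194=0.0482

0 0 source 1.4286
1 4 load 0.0000
2 8 source -0.6122
3 12 load 0.0000
4 16 source 0.2624
5 20 load 0.0000
6 24 source -0.1125
7 28 load 0.0000
8 32 source 0.0482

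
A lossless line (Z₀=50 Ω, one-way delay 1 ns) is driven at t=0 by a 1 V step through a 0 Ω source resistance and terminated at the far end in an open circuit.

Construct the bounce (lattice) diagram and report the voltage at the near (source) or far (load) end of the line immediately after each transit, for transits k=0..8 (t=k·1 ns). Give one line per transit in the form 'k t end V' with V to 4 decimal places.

0 0 source 1.0000
1 1 load 2.0000
2 2 source 1.0000
3 3 load 0.0000
4 4 source 1.0000
5 5 load 2.0000
6 6 source 1.0000
7 7 load 0.0000
8 8 source 1.0000

Γ_L=1.000000, Γ_S=-1.000000; launch V₁=1·50/50=1.000000
k=0 src: V=1.0000
k=1 load: inc=1.000000, refl=1.000000·1.000000=1.0000; V=0.000000+1.000000+1.000000=2.0000
k=2 src: inc=1.000000, refl=1.000000·-1.000000=-1.0000; V=1.000000+1.000000+-1.000000=1.0000
k=3 load: inc=-1.000000, refl=-1.000000·1.000000=-1.0000; V=2.000000+-1.000000+-1.000000=0.0000
k=4 src: inc=-1.000000, refl=-1.000000·-1.000000=1.0000; V=1.000000+-1.000000+1.000000=1.0000
k=5 load: inc=1.000000, refl=1.000000·1.000000=1.0000; V=0.000000+1.000000+1.000000=2.0000
k=6 src: inc=1.000000, refl=1.000000·-1.000000=-1.0000; V=1.000000+1.000000+-1.000000=1.0000
k=7 load: inc=-1.000000, refl=-1.000000·1.000000=-1.0000; V=2.000000+-1.000000+-1.000000=0.0000
k=8 src: inc=-1.000000, refl=-1.000000·-1.000000=1.0000; V=1.000000+-1.000000+1.000000=1.0000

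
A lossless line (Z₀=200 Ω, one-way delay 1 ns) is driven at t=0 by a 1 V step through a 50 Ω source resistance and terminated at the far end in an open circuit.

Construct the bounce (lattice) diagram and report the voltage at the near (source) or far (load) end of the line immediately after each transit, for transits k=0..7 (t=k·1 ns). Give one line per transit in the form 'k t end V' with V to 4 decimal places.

0 0 source 0.8000
1 1 load 1.6000
2 2 source 1.1200
3 3 load 0.6400
4 4 source 0.9280
5 5 load 1.2160
6 6 source 1.0432
7 7 load 0.8704

Γ_L=1.000000, Γ_S=-0.600000; launch V₁=1·200/250=0.800000
k=0 src: V=0.8000
k=1 load: inc=0.800000, refl=0.800000·1.000000=0.8000; V=0.000000+0.800000+0.800000=1.6000
k=2 src: inc=0.800000, refl=0.800000·-0.600000=-0.4800; V=0.800000+0.800000+-0.480000=1.1200
k=3 load: inc=-0.480000, refl=-0.480000·1.000000=-0.4800; V=1.600000+-0.480000+-0.480000=0.6400
k=4 src: inc=-0.480000, refl=-0.480000·-0.600000=0.2880; V=1.120000+-0.480000+0.288000=0.9280
k=5 load: inc=0.288000, refl=0.288000·1.000000=0.2880; V=0.640000+0.288000+0.288000=1.2160
k=6 src: inc=0.288000, refl=0.288000·-0.600000=-0.1728; V=0.928000+0.288000+-0.172800=1.0432
k=7 load: inc=-0.172800, refl=-0.172800·1.000000=-0.1728; V=1.216000+-0.172800+-0.172800=0.8704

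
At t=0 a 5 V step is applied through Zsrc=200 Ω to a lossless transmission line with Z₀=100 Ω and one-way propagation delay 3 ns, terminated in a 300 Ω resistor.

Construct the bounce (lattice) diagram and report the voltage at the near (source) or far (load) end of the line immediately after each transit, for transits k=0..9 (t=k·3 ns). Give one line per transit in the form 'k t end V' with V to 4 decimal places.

0 0 source 1.6667
1 3 load 2.5000
2 6 source 2.7778
3 9 load 2.9167
4 12 source 2.9630
5 15 load 2.9861
6 18 source 2.9938
7 21 load 2.9977
8 24 source 2.9990
9 27 load 2.9996

Γ_L=0.500000, Γ_S=0.333333; launch V₁=5·100/300=1.666667
k=0 src: V=1.6667
k=1 load: inc=1.666667, refl=1.666667·0.500000=0.8333; V=0.000000+1.666667+0.833333=2.5000
k=2 src: inc=0.833333, refl=0.833333·0.333333=0.2778; V=1.666667+0.833333+0.277778=2.7778
k=3 load: inc=0.277778, refl=0.277778·0.500000=0.1389; V=2.500000+0.277778+0.138889=2.9167
k=4 src: inc=0.138889, refl=0.138889·0.333333=0.0463; V=2.777778+0.138889+0.046296=2.9630
k=5 load: inc=0.046296, refl=0.046296·0.500000=0.0231; V=2.916667+0.046296+0.023148=2.9861
k=6 src: inc=0.023148, refl=0.023148·0.333333=0.0077; V=2.962963+0.023148+0.007716=2.9938
k=7 load: inc=0.007716, refl=0.007716·0.500000=0.0039; V=2.986111+0.007716+0.003858=2.9977
k=8 src: inc=0.003858, refl=0.003858·0.333333=0.0013; V=2.993827+0.003858+0.001286=2.9990
k=9 load: inc=0.001286, refl=0.001286·0.500000=0.0006; V=2.997685+0.001286+0.000643=2.9996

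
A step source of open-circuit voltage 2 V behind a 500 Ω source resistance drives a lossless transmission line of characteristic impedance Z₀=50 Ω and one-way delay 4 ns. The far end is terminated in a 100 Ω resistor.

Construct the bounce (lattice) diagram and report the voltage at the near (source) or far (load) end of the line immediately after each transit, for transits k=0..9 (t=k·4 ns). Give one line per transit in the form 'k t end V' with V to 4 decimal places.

Γ_L=0.333333, Γ_S=0.818182; launch V₁=2·50/550=0.181818
k=0 src: V=0.1818
k=1 load: inc=0.181818, refl=0.181818·0.333333=0.0606; V=0.000000+0.181818+0.060606=0.2424
k=2 src: inc=0.060606, refl=0.060606·0.818182=0.0496; V=0.181818+0.060606+0.049587=0.2920
k=3 load: inc=0.049587, refl=0.049587·0.333333=0.0165; V=0.242424+0.049587+0.016529=0.3085
k=4 src: inc=0.016529, refl=0.016529·0.818182=0.0135; V=0.292011+0.016529+0.013524=0.3221
k=5 load: inc=0.013524, refl=0.013524·0.333333=0.0045; V=0.308540+0.013524+0.004508=0.3266
k=6 src: inc=0.004508, refl=0.004508·0.818182=0.0037; V=0.322064+0.004508+0.003688=0.3303
k=7 load: inc=0.003688, refl=0.003688·0.333333=0.0012; V=0.326572+0.003688+0.001229=0.3315
k=8 src: inc=0.001229, refl=0.001229·0.818182=0.0010; V=0.330260+0.001229+0.001006=0.3325
k=9 load: inc=0.001006, refl=0.001006·0.333333=0.0003; V=0.331489+0.001006+0.000335=0.3328

0 0 source 0.1818
1 4 load 0.2424
2 8 source 0.2920
3 12 load 0.3085
4 16 source 0.3221
5 20 load 0.3266
6 24 source 0.3303
7 28 load 0.3315
8 32 source 0.3325
9 36 load 0.3328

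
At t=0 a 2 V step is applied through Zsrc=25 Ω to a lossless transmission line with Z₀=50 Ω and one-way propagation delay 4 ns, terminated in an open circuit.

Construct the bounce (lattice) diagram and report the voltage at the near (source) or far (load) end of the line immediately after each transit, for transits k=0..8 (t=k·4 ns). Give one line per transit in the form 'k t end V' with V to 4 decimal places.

Γ_L=1.000000, Γ_S=-0.333333; launch V₁=2·50/75=1.333333
k=0 src: V=1.3333
k=1 load: inc=1.333333, refl=1.333333·1.000000=1.3333; V=0.000000+1.333333+1.333333=2.6667
k=2 src: inc=1.333333, refl=1.333333·-0.333333=-0.4444; V=1.333333+1.333333+-0.444444=2.2222
k=3 load: inc=-0.444444, refl=-0.444444·1.000000=-0.4444; V=2.666667+-0.444444+-0.444444=1.7778
k=4 src: inc=-0.444444, refl=-0.444444·-0.333333=0.1481; V=2.222222+-0.444444+0.148148=1.9259
k=5 load: inc=0.148148, refl=0.148148·1.000000=0.1481; V=1.777778+0.148148+0.148148=2.0741
k=6 src: inc=0.148148, refl=0.148148·-0.333333=-0.0494; V=1.925926+0.148148+-0.049383=2.0247
k=7 load: inc=-0.049383, refl=-0.049383·1.000000=-0.0494; V=2.074074+-0.049383+-0.049383=1.9753
k=8 src: inc=-0.049383, refl=-0.049383·-0.333333=0.0165; V=2.024691+-0.049383+0.016461=1.9918

0 0 source 1.3333
1 4 load 2.6667
2 8 source 2.2222
3 12 load 1.7778
4 16 source 1.9259
5 20 load 2.0741
6 24 source 2.0247
7 28 load 1.9753
8 32 source 1.9918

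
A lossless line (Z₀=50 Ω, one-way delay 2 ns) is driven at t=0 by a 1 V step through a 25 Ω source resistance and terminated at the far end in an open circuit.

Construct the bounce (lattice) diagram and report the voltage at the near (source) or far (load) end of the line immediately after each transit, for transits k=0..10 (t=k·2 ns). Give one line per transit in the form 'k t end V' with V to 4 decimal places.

0 0 source 0.6667
1 2 load 1.3333
2 4 source 1.1111
3 6 load 0.8889
4 8 source 0.9630
5 10 load 1.0370
6 12 source 1.0123
7 14 load 0.9877
8 16 source 0.9959
9 18 load 1.0041
10 20 source 1.0014

Γ_L=1.000000, Γ_S=-0.333333; launch V₁=1·50/75=0.666667
k=0 src: V=0.6667
k=1 load: inc=0.666667, refl=0.666667·1.000000=0.6667; V=0.000000+0.666667+0.666667=1.3333
k=2 src: inc=0.666667, refl=0.666667·-0.333333=-0.2222; V=0.666667+0.666667+-0.222222=1.1111
k=3 load: inc=-0.222222, refl=-0.222222·1.000000=-0.2222; V=1.333333+-0.222222+-0.222222=0.8889
k=4 src: inc=-0.222222, refl=-0.222222·-0.333333=0.0741; V=1.111111+-0.222222+0.074074=0.9630
k=5 load: inc=0.074074, refl=0.074074·1.000000=0.0741; V=0.888889+0.074074+0.074074=1.0370
k=6 src: inc=0.074074, refl=0.074074·-0.333333=-0.0247; V=0.962963+0.074074+-0.024691=1.0123
k=7 load: inc=-0.024691, refl=-0.024691·1.000000=-0.0247; V=1.037037+-0.024691+-0.024691=0.9877
k=8 src: inc=-0.024691, refl=-0.024691·-0.333333=0.0082; V=1.012346+-0.024691+0.008230=0.9959
k=9 load: inc=0.008230, refl=0.008230·1.000000=0.0082; V=0.987654+0.008230+0.008230=1.0041
k=10 src: inc=0.008230, refl=0.008230·-0.333333=-0.0027; V=0.995885+0.008230+-0.002743=1.0014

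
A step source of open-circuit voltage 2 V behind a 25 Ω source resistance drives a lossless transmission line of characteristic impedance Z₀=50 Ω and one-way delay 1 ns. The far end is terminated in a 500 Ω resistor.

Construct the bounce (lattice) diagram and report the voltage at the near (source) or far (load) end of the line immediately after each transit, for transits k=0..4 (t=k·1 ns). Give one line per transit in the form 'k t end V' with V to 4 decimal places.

0 0 source 1.3333
1 1 load 2.4242
2 2 source 2.0606
3 3 load 1.7631
4 4 source 1.8623

Γ_L=0.818182, Γ_S=-0.333333; launch V₁=2·50/75=1.333333
k=0 src: V=1.3333
k=1 load: inc=1.333333, refl=1.333333·0.818182=1.0909; V=0.000000+1.333333+1.090909=2.4242
k=2 src: inc=1.090909, refl=1.090909·-0.333333=-0.3636; V=1.333333+1.090909+-0.363636=2.0606
k=3 load: inc=-0.363636, refl=-0.363636·0.818182=-0.2975; V=2.424242+-0.363636+-0.297521=1.7631
k=4 src: inc=-0.297521, refl=-0.297521·-0.333333=0.0992; V=2.060606+-0.297521+0.099174=1.8623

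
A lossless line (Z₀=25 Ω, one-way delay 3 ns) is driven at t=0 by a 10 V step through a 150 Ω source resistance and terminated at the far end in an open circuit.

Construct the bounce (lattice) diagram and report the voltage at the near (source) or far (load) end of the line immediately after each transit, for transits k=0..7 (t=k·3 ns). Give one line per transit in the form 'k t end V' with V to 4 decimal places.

0 0 source 1.4286
1 3 load 2.8571
2 6 source 3.8776
3 9 load 4.8980
4 12 source 5.6268
5 15 load 6.3557
6 18 source 6.8763
7 21 load 7.3969

Γ_L=1.000000, Γ_S=0.714286; launch V₁=10·25/175=1.428571
k=0 src: V=1.4286
k=1 load: inc=1.428571, refl=1.428571·1.000000=1.4286; V=0.000000+1.428571+1.428571=2.8571
k=2 src: inc=1.428571, refl=1.428571·0.714286=1.0204; V=1.428571+1.428571+1.020408=3.8776
k=3 load: inc=1.020408, refl=1.020408·1.000000=1.0204; V=2.857143+1.020408+1.020408=4.8980
k=4 src: inc=1.020408, refl=1.020408·0.714286=0.7289; V=3.877551+1.020408+0.728863=5.6268
k=5 load: inc=0.728863, refl=0.728863·1.000000=0.7289; V=4.897959+0.728863+0.728863=6.3557
k=6 src: inc=0.728863, refl=0.728863·0.714286=0.5206; V=5.626822+0.728863+0.520616=6.8763
k=7 load: inc=0.520616, refl=0.520616·1.000000=0.5206; V=6.355685+0.520616+0.520616=7.3969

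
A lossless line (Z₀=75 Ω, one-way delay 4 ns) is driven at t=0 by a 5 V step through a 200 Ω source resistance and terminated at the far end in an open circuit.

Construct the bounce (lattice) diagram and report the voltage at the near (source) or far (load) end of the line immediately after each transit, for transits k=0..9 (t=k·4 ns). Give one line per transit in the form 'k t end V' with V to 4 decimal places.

0 0 source 1.3636
1 4 load 2.7273
2 8 source 3.3471
3 12 load 3.9669
4 16 source 4.2487
5 20 load 4.5304
6 24 source 4.6585
7 28 load 4.7866
8 32 source 4.8448
9 36 load 4.9030

Γ_L=1.000000, Γ_S=0.454545; launch V₁=5·75/275=1.363636
k=0 src: V=1.3636
k=1 load: inc=1.363636, refl=1.363636·1.000000=1.3636; V=0.000000+1.363636+1.363636=2.7273
k=2 src: inc=1.363636, refl=1.363636·0.454545=0.6198; V=1.363636+1.363636+0.619835=3.3471
k=3 load: inc=0.619835, refl=0.619835·1.000000=0.6198; V=2.727273+0.619835+0.619835=3.9669
k=4 src: inc=0.619835, refl=0.619835·0.454545=0.2817; V=3.347107+0.619835+0.281743=4.2487
k=5 load: inc=0.281743, refl=0.281743·1.000000=0.2817; V=3.966942+0.281743+0.281743=4.5304
k=6 src: inc=0.281743, refl=0.281743·0.454545=0.1281; V=4.248685+0.281743+0.128065=4.6585
k=7 load: inc=0.128065, refl=0.128065·1.000000=0.1281; V=4.530428+0.128065+0.128065=4.7866
k=8 src: inc=0.128065, refl=0.128065·0.454545=0.0582; V=4.658493+0.128065+0.058211=4.8448
k=9 load: inc=0.058211, refl=0.058211·1.000000=0.0582; V=4.786558+0.058211+0.058211=4.9030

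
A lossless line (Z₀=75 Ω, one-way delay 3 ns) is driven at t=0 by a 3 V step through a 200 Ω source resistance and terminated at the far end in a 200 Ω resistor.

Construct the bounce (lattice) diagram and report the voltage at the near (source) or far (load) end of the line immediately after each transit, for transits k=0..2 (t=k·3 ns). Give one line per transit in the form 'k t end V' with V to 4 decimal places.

Γ_L=0.454545, Γ_S=0.454545; launch V₁=3·75/275=0.818182
k=0 src: V=0.8182
k=1 load: inc=0.818182, refl=0.818182·0.454545=0.3719; V=0.000000+0.818182+0.371901=1.1901
k=2 src: inc=0.371901, refl=0.371901·0.454545=0.1690; V=0.818182+0.371901+0.169046=1.3591

0 0 source 0.8182
1 3 load 1.1901
2 6 source 1.3591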